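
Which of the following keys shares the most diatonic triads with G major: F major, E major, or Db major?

F major

Triads of G major: G (I), Am (ii), Bm (iii), C (IV), D (V), Em (vi), F#dim (vii°).
F major shares 2: Am, C.
E major shares 0: none.
Db major shares 0: none.
The most common triads (2) are shared with F major.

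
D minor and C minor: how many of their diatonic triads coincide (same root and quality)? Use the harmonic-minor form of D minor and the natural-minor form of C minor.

2

Diatonic triads of D minor (harmonic minor): Dm (i), Edim (ii°), Faug (III+), Gm (iv), A (V), B♭ (VI), C♯dim (vii°).
Diatonic triads of C minor (natural minor): Cm (i), Ddim (ii°), E♭ (III), Fm (iv), Gm (v), A♭ (VI), B♭ (VII).
Matching root and quality in both lists: Gm, B♭.
That gives 2 common triads.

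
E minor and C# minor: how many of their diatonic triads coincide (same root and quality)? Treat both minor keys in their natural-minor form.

Diatonic triads of E minor (natural minor): Em (i), F#dim (ii°), G (III), Am (iv), Bm (v), C (VI), D (VII).
Diatonic triads of C# minor (natural minor): C#m (i), D#dim (ii°), E (III), F#m (iv), G#m (v), A (VI), B (VII).
No triad has the same root and quality in both keys.

0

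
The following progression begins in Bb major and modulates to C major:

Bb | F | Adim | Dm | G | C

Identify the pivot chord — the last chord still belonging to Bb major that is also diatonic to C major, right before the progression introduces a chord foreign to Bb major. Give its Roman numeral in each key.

Chords diatonic to Bb major: Bb, Cm, Dm, Eb, F, Gm, Adim.
Reading the progression, the first chord not in that set is G, so the modulation leaves Bb major there.
The chord immediately before G is Dm, which is diatonic to both keys: iii in Bb major and ii in C major.

Dm — iii in Bb major, ii in C major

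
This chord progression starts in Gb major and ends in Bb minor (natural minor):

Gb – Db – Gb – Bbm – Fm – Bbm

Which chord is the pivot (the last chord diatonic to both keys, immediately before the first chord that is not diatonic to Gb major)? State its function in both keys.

Bbm — iii in Gb major, i in Bb minor

Chords diatonic to Gb major: Gb, Abm, Bbm, Cb, Db, Ebm, Fdim.
Reading the progression, the first chord not in that set is Fm, so the modulation leaves Gb major there.
The chord immediately before Fm is Bbm, which is diatonic to both keys: iii in Gb major and i in Bb minor.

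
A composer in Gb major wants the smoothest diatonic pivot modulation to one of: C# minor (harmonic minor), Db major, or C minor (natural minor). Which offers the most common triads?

Db major

Triads of Gb major: Gb major (I), Ab minor (ii), Bb minor (iii), Cb major (IV), Db major (V), Eb minor (vi), F diminished (vii°).
C# minor (harmonic minor) shares 0: none.
Db major shares 4: Gb, Bbm, Db, Ebm.
C minor (natural minor) shares 0: none.
The most common triads (4) are shared with Db major.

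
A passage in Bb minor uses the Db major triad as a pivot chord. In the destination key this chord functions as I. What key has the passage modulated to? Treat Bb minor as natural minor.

Db major

The numeral I denotes a major triad on scale degree 1. With Db on degree 1, the tonic of the new key is Db.
Degree 1 carries a major triad in major keys, so the destination is Db major.
Check: the diatonic triads of Db major are Db (I), Ebm (ii), Fm (iii), Gb (IV), Ab (V), Bbm (vi), Cdim (vii°) — Db major is indeed I.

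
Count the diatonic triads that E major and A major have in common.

Diatonic triads of E major: E (I), F♯m (ii), G♯m (iii), A (IV), B (V), C♯m (vi), D♯dim (vii°).
Diatonic triads of A major: A (I), Bm (ii), C♯m (iii), D (IV), E (V), F♯m (vi), G♯dim (vii°).
Matching root and quality in both lists: E, F♯m, A, C♯m.
That gives 4 common triads.

4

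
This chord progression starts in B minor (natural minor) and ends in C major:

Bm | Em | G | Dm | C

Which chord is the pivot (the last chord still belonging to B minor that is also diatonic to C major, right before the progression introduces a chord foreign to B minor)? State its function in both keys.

Chords diatonic to B minor: Bm, C#dim, D, Em, F#m, G, A.
Reading the progression, the first chord not in that set is Dm, so the modulation leaves B minor there.
The chord immediately before Dm is G, which is diatonic to both keys: VI in B minor and V in C major.

G — VI in B minor, V in C major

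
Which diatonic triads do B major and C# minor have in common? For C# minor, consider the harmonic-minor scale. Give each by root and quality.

C#m

Triads in B major: B (I), C#m (ii), D#m (iii), E (IV), F# (V), G#m (vi), A#dim (vii°).
Triads in C# minor (harmonic minor): C#m (i), D#dim (ii°), Eaug (III+), F#m (iv), G# (V), A (VI), B#dim (vii°).
Shared triads with their functions: C#m (ii in B major, i in C# minor).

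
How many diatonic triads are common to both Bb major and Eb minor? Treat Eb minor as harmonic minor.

1

Diatonic triads of Bb major: Bb (I), Cm (ii), Dm (iii), Eb (IV), F (V), Gm (vi), Adim (vii°).
Diatonic triads of Eb minor (harmonic minor): Ebm (i), Fdim (ii°), Gbaug (III+), Abm (iv), Bb (V), Cb (VI), Ddim (vii°).
Matching root and quality in both lists: Bb.
That gives 1 common triad.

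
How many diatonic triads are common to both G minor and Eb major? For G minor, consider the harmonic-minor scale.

Diatonic triads of G minor (harmonic minor): Gm (i), Adim (ii°), Bbaug (III+), Cm (iv), D (V), Eb (VI), F#dim (vii°).
Diatonic triads of Eb major: Eb (I), Fm (ii), Gm (iii), Ab (IV), Bb (V), Cm (vi), Ddim (vii°).
Matching root and quality in both lists: Gm, Cm, Eb.
That gives 3 common triads.

3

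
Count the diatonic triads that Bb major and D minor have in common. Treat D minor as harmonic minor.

3

Diatonic triads of Bb major: Bb major (I), C minor (ii), D minor (iii), Eb major (IV), F major (V), G minor (vi), A diminished (vii°).
Diatonic triads of D minor (harmonic minor): D minor (i), E diminished (ii°), F augmented (III+), G minor (iv), A major (V), Bb major (VI), C# diminished (vii°).
Matching root and quality in both lists: Bb major, D minor, G minor.
That gives 3 common triads.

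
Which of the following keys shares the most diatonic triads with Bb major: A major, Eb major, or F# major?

Triads of Bb major: Bb major (I), C minor (ii), D minor (iii), Eb major (IV), F major (V), G minor (vi), A diminished (vii°).
A major shares 0: none.
Eb major shares 4: Bb, Cm, Eb, Gm.
F# major shares 0: none.
The most common triads (4) are shared with Eb major.

Eb major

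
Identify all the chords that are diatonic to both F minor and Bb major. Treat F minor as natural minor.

Cm, Eb

Triads in F minor (natural minor): Fm (i), Gdim (ii°), Ab (III), Bbm (iv), Cm (v), Db (VI), Eb (VII).
Triads in Bb major: Bb (I), Cm (ii), Dm (iii), Eb (IV), F (V), Gm (vi), Adim (vii°).
Shared triads with their functions: Cm (v in F minor, ii in Bb major); Eb (VII in F minor, IV in Bb major).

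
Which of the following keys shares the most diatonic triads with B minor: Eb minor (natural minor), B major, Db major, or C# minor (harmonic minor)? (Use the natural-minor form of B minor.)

C# minor

Triads of B minor (natural minor): B minor (i), C# diminished (ii°), D major (III), E minor (iv), F# minor (v), G major (VI), A major (VII).
Eb minor (natural minor) shares 0: none.
B major shares 0: none.
Db major shares 0: none.
C# minor (harmonic minor) shares 2: F#m, A.
The most common triads (2) are shared with C# minor.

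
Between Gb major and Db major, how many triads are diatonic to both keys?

Diatonic triads of Gb major: Gb (I), Abm (ii), Bbm (iii), Cb (IV), Db (V), Ebm (vi), Fdim (vii°).
Diatonic triads of Db major: Db (I), Ebm (ii), Fm (iii), Gb (IV), Ab (V), Bbm (vi), Cdim (vii°).
Matching root and quality in both lists: Gb, Bbm, Db, Ebm.
That gives 4 common triads.

4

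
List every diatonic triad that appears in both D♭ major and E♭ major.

Fm, A♭

Triads in D♭ major: D♭ major (I), E♭ minor (ii), F minor (iii), G♭ major (IV), A♭ major (V), B♭ minor (vi), C diminished (vii°).
Triads in E♭ major: E♭ major (I), F minor (ii), G minor (iii), A♭ major (IV), B♭ major (V), C minor (vi), D diminished (vii°).
Shared triads with their functions: F minor (iii in D♭ major, ii in E♭ major); A♭ major (V in D♭ major, IV in E♭ major).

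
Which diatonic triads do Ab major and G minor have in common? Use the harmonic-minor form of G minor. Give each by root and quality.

Cm, Eb

Triads in Ab major: Ab major (I), Bb minor (ii), C minor (iii), Db major (IV), Eb major (V), F minor (vi), G diminished (vii°).
Triads in G minor (harmonic minor): G minor (i), A diminished (ii°), Bb augmented (III+), C minor (iv), D major (V), Eb major (VI), F# diminished (vii°).
Shared triads with their functions: C minor (iii in Ab major, iv in G minor); Eb major (V in Ab major, VI in G minor).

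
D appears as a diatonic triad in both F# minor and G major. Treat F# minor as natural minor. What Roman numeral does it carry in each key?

VI in F# minor; V in G major

The scale of F# minor (natural minor) is F# G# A B C# D E; D is degree 6, and the triad built there (D-F#-A) is major, so it is VI.
The scale of G major is G A B C D E F#; D is degree 5, and the triad built there (D-F#-A) is major, so it is V.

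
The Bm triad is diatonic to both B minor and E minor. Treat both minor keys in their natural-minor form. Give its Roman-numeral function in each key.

The scale of B minor (natural minor) is B C♯ D E F♯ G A; B is degree 1, and the triad built there (B-D-F♯) is minor, so it is i.
The scale of E minor (natural minor) is E F♯ G A B C D; B is degree 5, and the triad built there (B-D-F♯) is minor, so it is v.

i in B minor; v in E minor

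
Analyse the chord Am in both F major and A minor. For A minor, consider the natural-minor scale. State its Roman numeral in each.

The scale of F major is F G A Bb C D E; A is degree 3, and the triad built there (A-C-E) is minor, so it is iii.
The scale of A minor (natural minor) is A B C D E F G; A is degree 1, and the triad built there (A-C-E) is minor, so it is i.

iii in F major; i in A minor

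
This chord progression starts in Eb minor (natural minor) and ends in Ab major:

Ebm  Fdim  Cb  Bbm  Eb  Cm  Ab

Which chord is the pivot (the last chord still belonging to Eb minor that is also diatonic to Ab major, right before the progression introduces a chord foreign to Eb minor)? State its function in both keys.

Bbm — v in Eb minor, ii in Ab major

Chords diatonic to Eb minor: Ebm, Fdim, Gb, Abm, Bbm, Cb, Db.
Reading the progression, the first chord not in that set is Eb, so the modulation leaves Eb minor there.
The chord immediately before Eb is Bbm, which is diatonic to both keys: v in Eb minor and ii in Ab major.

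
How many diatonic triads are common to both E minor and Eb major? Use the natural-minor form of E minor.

Diatonic triads of E minor (natural minor): Em (i), F#dim (ii°), G (III), Am (iv), Bm (v), C (VI), D (VII).
Diatonic triads of Eb major: Eb (I), Fm (ii), Gm (iii), Ab (IV), Bb (V), Cm (vi), Ddim (vii°).
No triad has the same root and quality in both keys.

0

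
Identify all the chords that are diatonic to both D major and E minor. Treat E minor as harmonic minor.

Em

Triads in D major: D (I), Em (ii), F#m (iii), G (IV), A (V), Bm (vi), C#dim (vii°).
Triads in E minor (harmonic minor): Em (i), F#dim (ii°), Gaug (III+), Am (iv), B (V), C (VI), D#dim (vii°).
Shared triads with their functions: Em (ii in D major, i in E minor).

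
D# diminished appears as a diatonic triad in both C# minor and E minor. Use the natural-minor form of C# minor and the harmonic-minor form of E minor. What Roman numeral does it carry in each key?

The scale of C# minor (natural minor) is C# D# E F# G# A B; D# is degree 2, and the triad built there (D#-F#-A) is diminished, so it is ii°.
The scale of E minor (harmonic minor) is E F# G A B C D#; D# is degree 7, and the triad built there (D#-F#-A) is diminished, so it is vii°.

ii° in C# minor; vii° in E minor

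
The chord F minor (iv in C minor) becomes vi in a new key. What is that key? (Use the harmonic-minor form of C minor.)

Ab major

The numeral vi denotes a minor triad on scale degree 6. With F on degree 6, the tonic of the new key is Ab.
Degree 6 carries a minor triad in major keys, so the destination is Ab major.
Check: the diatonic triads of Ab major are Ab (I), Bbm (ii), Cm (iii), Db (IV), Eb (V), Fm (vi), Gdim (vii°) — F minor is indeed vi.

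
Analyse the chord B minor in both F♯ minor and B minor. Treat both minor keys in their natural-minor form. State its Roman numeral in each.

iv in F♯ minor; i in B minor

The scale of F♯ minor (natural minor) is F♯ G♯ A B C♯ D E; B is degree 4, and the triad built there (B-D-F♯) is minor, so it is iv.
The scale of B minor (natural minor) is B C♯ D E F♯ G A; B is degree 1, and the triad built there (B-D-F♯) is minor, so it is i.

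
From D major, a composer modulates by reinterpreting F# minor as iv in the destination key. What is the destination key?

C# minor

The numeral iv denotes a minor triad on scale degree 4. With F# on degree 4, the tonic of the new key is C#.
Degree 4 carries a minor triad in minor keys, so the destination is C# minor.
Check: the diatonic triads of C# minor (natural minor) are C#m (i), D#dim (ii°), E (III), F#m (iv), G#m (v), A (VI), B (VII) — F# minor is indeed iv.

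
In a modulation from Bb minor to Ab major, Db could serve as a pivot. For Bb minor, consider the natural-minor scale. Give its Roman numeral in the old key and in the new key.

The scale of Bb minor (natural minor) is Bb C Db Eb F Gb Ab; Db is degree 3, and the triad built there (Db-F-Ab) is major, so it is III.
The scale of Ab major is Ab Bb C Db Eb F G; Db is degree 4, and the triad built there (Db-F-Ab) is major, so it is IV.

III in Bb minor; IV in Ab major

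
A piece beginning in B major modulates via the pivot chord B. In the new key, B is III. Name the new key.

The numeral III denotes a major triad on scale degree 3. With B on degree 3, the tonic of the new key is G#.
Degree 3 carries a major triad in natural-minor keys, so the destination is G# minor.
Check: the diatonic triads of G# minor (natural minor) are G#m (i), A#dim (ii°), B (III), C#m (iv), D#m (v), E (VI), F# (VII) — B is indeed III.

G# minor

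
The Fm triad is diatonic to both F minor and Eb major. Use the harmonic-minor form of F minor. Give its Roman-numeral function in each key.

The scale of F minor (harmonic minor) is F G Ab Bb C Db E; F is degree 1, and the triad built there (F-Ab-C) is minor, so it is i.
The scale of Eb major is Eb F G Ab Bb C D; F is degree 2, and the triad built there (F-Ab-C) is minor, so it is ii.

i in F minor; ii in Eb major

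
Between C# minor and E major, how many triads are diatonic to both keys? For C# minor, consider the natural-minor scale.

Diatonic triads of C# minor (natural minor): C#m (i), D#dim (ii°), E (III), F#m (iv), G#m (v), A (VI), B (VII).
Diatonic triads of E major: E (I), F#m (ii), G#m (iii), A (IV), B (V), C#m (vi), D#dim (vii°).
Matching root and quality in both lists: C#m, D#dim, E, F#m, G#m, A, B.
That gives 7 common triads.

7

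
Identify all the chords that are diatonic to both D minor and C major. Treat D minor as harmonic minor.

Triads in D minor (harmonic minor): Dm (i), Edim (ii°), Faug (III+), Gm (iv), A (V), B♭ (VI), C♯dim (vii°).
Triads in C major: C (I), Dm (ii), Em (iii), F (IV), G (V), Am (vi), Bdim (vii°).
Shared triads with their functions: Dm (i in D minor, ii in C major).

Dm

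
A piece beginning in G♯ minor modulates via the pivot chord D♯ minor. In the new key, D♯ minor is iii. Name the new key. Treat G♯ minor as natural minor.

B major

The numeral iii denotes a minor triad on scale degree 3. With D♯ on degree 3, the tonic of the new key is B.
Degree 3 carries a minor triad in major keys, so the destination is B major.
Check: the diatonic triads of B major are B (I), C♯m (ii), D♯m (iii), E (IV), F♯ (V), G♯m (vi), A♯dim (vii°) — D♯ minor is indeed iii.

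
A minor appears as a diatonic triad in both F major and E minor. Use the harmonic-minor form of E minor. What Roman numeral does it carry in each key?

iii in F major; iv in E minor

The scale of F major is F G A B♭ C D E; A is degree 3, and the triad built there (A-C-E) is minor, so it is iii.
The scale of E minor (harmonic minor) is E F♯ G A B C D♯; A is degree 4, and the triad built there (A-C-E) is minor, so it is iv.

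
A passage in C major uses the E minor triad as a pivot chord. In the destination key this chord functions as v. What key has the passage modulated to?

A minor

The numeral v denotes a minor triad on scale degree 5. With E on degree 5, the tonic of the new key is A.
Degree 5 carries a minor triad in natural-minor keys, so the destination is A minor.
Check: the diatonic triads of A minor (natural minor) are Am (i), Bdim (ii°), C (III), Dm (iv), Em (v), F (VI), G (VII) — E minor is indeed v.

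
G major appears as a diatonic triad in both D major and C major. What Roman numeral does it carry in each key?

The scale of D major is D E F# G A B C#; G is degree 4, and the triad built there (G-B-D) is major, so it is IV.
The scale of C major is C D E F G A B; G is degree 5, and the triad built there (G-B-D) is major, so it is V.

IV in D major; V in C major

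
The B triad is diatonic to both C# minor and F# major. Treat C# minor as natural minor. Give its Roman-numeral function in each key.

VII in C# minor; IV in F# major

The scale of C# minor (natural minor) is C# D# E F# G# A B; B is degree 7, and the triad built there (B-D#-F#) is major, so it is VII.
The scale of F# major is F# G# A# B C# D# E#; B is degree 4, and the triad built there (B-D#-F#) is major, so it is IV.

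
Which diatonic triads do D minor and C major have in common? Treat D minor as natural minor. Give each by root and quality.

Dm, F, Am, C

Triads in D minor (natural minor): Dm (i), Edim (ii°), F (III), Gm (iv), Am (v), Bb (VI), C (VII).
Triads in C major: C (I), Dm (ii), Em (iii), F (IV), G (V), Am (vi), Bdim (vii°).
Shared triads with their functions: Dm (i in D minor, ii in C major); F (III in D minor, IV in C major); Am (v in D minor, vi in C major); C (VII in D minor, I in C major).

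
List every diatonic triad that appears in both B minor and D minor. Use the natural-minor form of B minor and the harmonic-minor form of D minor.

Triads in B minor (natural minor): B minor (i), C♯ diminished (ii°), D major (III), E minor (iv), F♯ minor (v), G major (VI), A major (VII).
Triads in D minor (harmonic minor): D minor (i), E diminished (ii°), F augmented (III+), G minor (iv), A major (V), B♭ major (VI), C♯ diminished (vii°).
Shared triads with their functions: C♯ diminished (ii° in B minor, vii° in D minor); A major (VII in B minor, V in D minor).

C♯dim, A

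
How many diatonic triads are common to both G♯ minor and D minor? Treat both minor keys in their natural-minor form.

Diatonic triads of G♯ minor (natural minor): G♯m (i), A♯dim (ii°), B (III), C♯m (iv), D♯m (v), E (VI), F♯ (VII).
Diatonic triads of D minor (natural minor): Dm (i), Edim (ii°), F (III), Gm (iv), Am (v), B♭ (VI), C (VII).
No triad has the same root and quality in both keys.

0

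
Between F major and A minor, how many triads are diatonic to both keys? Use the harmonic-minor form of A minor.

3

Diatonic triads of F major: F major (I), G minor (ii), A minor (iii), B♭ major (IV), C major (V), D minor (vi), E diminished (vii°).
Diatonic triads of A minor (harmonic minor): A minor (i), B diminished (ii°), C augmented (III+), D minor (iv), E major (V), F major (VI), G♯ diminished (vii°).
Matching root and quality in both lists: F major, A minor, D minor.
That gives 3 common triads.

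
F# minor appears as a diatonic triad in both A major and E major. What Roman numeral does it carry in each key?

The scale of A major is A B C# D E F# G#; F# is degree 6, and the triad built there (F#-A-C#) is minor, so it is vi.
The scale of E major is E F# G# A B C# D#; F# is degree 2, and the triad built there (F#-A-C#) is minor, so it is ii.

vi in A major; ii in E major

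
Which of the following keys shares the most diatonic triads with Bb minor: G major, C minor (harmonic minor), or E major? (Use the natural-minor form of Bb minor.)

Triads of Bb minor (natural minor): Bb minor (i), C diminished (ii°), Db major (III), Eb minor (iv), F minor (v), Gb major (VI), Ab major (VII).
G major shares 0: none.
C minor (harmonic minor) shares 2: Fm, Ab.
E major shares 0: none.
The most common triads (2) are shared with C minor.

C minor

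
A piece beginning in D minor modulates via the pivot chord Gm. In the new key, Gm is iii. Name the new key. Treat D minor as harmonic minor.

The numeral iii denotes a minor triad on scale degree 3. With G on degree 3, the tonic of the new key is E♭.
Degree 3 carries a minor triad in major keys, so the destination is E♭ major.
Check: the diatonic triads of E♭ major are E♭ (I), Fm (ii), Gm (iii), A♭ (IV), B♭ (V), Cm (vi), Ddim (vii°) — Gm is indeed iii.

E♭ major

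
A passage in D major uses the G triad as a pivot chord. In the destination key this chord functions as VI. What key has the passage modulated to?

The numeral VI denotes a major triad on scale degree 6. With G on degree 6, the tonic of the new key is B.
Degree 6 carries a major triad in minor keys, so the destination is B minor.
Check: the diatonic triads of B minor (natural minor) are Bm (i), C#dim (ii°), D (III), Em (iv), F#m (v), G (VI), A (VII) — G is indeed VI.

B minor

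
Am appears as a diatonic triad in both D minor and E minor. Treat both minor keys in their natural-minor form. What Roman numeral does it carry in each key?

The scale of D minor (natural minor) is D E F G A Bb C; A is degree 5, and the triad built there (A-C-E) is minor, so it is v.
The scale of E minor (natural minor) is E F# G A B C D; A is degree 4, and the triad built there (A-C-E) is minor, so it is iv.

v in D minor; iv in E minor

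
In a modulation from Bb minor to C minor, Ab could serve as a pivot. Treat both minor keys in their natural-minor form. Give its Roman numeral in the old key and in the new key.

VII in Bb minor; VI in C minor

The scale of Bb minor (natural minor) is Bb C Db Eb F Gb Ab; Ab is degree 7, and the triad built there (Ab-C-Eb) is major, so it is VII.
The scale of C minor (natural minor) is C D Eb F G Ab Bb; Ab is degree 6, and the triad built there (Ab-C-Eb) is major, so it is VI.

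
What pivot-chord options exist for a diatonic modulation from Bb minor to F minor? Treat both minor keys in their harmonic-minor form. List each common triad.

Triads in Bb minor (harmonic minor): Bb minor (i), C diminished (ii°), Db augmented (III+), Eb minor (iv), F major (V), Gb major (VI), A diminished (vii°).
Triads in F minor (harmonic minor): F minor (i), G diminished (ii°), Ab augmented (III+), Bb minor (iv), C major (V), Db major (VI), E diminished (vii°).
Shared triads with their functions: Bb minor (i in Bb minor, iv in F minor).

Bbm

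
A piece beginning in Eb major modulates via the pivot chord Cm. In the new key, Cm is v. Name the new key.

The numeral v denotes a minor triad on scale degree 5. With C on degree 5, the tonic of the new key is F.
Degree 5 carries a minor triad in natural-minor keys, so the destination is F minor.
Check: the diatonic triads of F minor (natural minor) are Fm (i), Gdim (ii°), Ab (III), Bbm (iv), Cm (v), Db (VI), Eb (VII) — Cm is indeed v.

F minor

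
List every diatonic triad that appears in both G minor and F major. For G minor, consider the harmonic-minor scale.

Triads in G minor (harmonic minor): Gm (i), Adim (ii°), Bbaug (III+), Cm (iv), D (V), Eb (VI), F#dim (vii°).
Triads in F major: F (I), Gm (ii), Am (iii), Bb (IV), C (V), Dm (vi), Edim (vii°).
Shared triads with their functions: Gm (i in G minor, ii in F major).

Gm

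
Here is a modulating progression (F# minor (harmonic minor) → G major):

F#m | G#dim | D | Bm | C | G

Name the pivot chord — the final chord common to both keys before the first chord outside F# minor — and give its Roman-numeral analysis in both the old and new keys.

Chords diatonic to F# minor: F#m, G#dim, Aaug, Bm, C#, D, E#dim.
Reading the progression, the first chord not in that set is C, so the modulation leaves F# minor there.
The chord immediately before C is Bm, which is diatonic to both keys: iv in F# minor and iii in G major.

Bm — iv in F# minor, iii in G major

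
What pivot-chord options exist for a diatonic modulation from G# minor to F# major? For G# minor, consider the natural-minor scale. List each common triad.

Triads in G# minor (natural minor): G# minor (i), A# diminished (ii°), B major (III), C# minor (iv), D# minor (v), E major (VI), F# major (VII).
Triads in F# major: F# major (I), G# minor (ii), A# minor (iii), B major (IV), C# major (V), D# minor (vi), E# diminished (vii°).
Shared triads with their functions: G# minor (i in G# minor, ii in F# major); B major (III in G# minor, IV in F# major); D# minor (v in G# minor, vi in F# major); F# major (VII in G# minor, I in F# major).

G#m, B, D#m, F#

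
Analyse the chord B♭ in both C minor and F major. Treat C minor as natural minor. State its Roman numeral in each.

VII in C minor; IV in F major

The scale of C minor (natural minor) is C D E♭ F G A♭ B♭; B♭ is degree 7, and the triad built there (B♭-D-F) is major, so it is VII.
The scale of F major is F G A B♭ C D E; B♭ is degree 4, and the triad built there (B♭-D-F) is major, so it is IV.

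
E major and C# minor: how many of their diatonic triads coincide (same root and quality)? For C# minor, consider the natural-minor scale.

7

Diatonic triads of E major: E major (I), F# minor (ii), G# minor (iii), A major (IV), B major (V), C# minor (vi), D# diminished (vii°).
Diatonic triads of C# minor (natural minor): C# minor (i), D# diminished (ii°), E major (III), F# minor (iv), G# minor (v), A major (VI), B major (VII).
Matching root and quality in both lists: E major, F# minor, G# minor, A major, B major, C# minor, D# diminished.
That gives 7 common triads.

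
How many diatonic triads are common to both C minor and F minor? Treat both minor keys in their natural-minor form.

Diatonic triads of C minor (natural minor): Cm (i), Ddim (ii°), Eb (III), Fm (iv), Gm (v), Ab (VI), Bb (VII).
Diatonic triads of F minor (natural minor): Fm (i), Gdim (ii°), Ab (III), Bbm (iv), Cm (v), Db (VI), Eb (VII).
Matching root and quality in both lists: Cm, Eb, Fm, Ab.
That gives 4 common triads.

4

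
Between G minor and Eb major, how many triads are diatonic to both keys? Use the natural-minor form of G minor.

4

Diatonic triads of G minor (natural minor): Gm (i), Adim (ii°), Bb (III), Cm (iv), Dm (v), Eb (VI), F (VII).
Diatonic triads of Eb major: Eb (I), Fm (ii), Gm (iii), Ab (IV), Bb (V), Cm (vi), Ddim (vii°).
Matching root and quality in both lists: Gm, Bb, Cm, Eb.
That gives 4 common triads.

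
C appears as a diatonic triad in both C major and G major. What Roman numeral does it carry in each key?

The scale of C major is C D E F G A B; C is degree 1, and the triad built there (C-E-G) is major, so it is I.
The scale of G major is G A B C D E F#; C is degree 4, and the triad built there (C-E-G) is major, so it is IV.

I in C major; IV in G major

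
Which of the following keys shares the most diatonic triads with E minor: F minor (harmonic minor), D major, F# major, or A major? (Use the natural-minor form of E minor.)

D major

Triads of E minor (natural minor): Em (i), F#dim (ii°), G (III), Am (iv), Bm (v), C (VI), D (VII).
F minor (harmonic minor) shares 1: C.
D major shares 4: Em, G, Bm, D.
F# major shares 0: none.
A major shares 2: Bm, D.
The most common triads (4) are shared with D major.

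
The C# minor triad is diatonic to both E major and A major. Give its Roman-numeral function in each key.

The scale of E major is E F# G# A B C# D#; C# is degree 6, and the triad built there (C#-E-G#) is minor, so it is vi.
The scale of A major is A B C# D E F# G#; C# is degree 3, and the triad built there (C#-E-G#) is minor, so it is iii.

vi in E major; iii in A major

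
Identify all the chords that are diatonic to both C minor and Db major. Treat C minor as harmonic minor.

Fm, Ab

Triads in C minor (harmonic minor): C minor (i), D diminished (ii°), Eb augmented (III+), F minor (iv), G major (V), Ab major (VI), B diminished (vii°).
Triads in Db major: Db major (I), Eb minor (ii), F minor (iii), Gb major (IV), Ab major (V), Bb minor (vi), C diminished (vii°).
Shared triads with their functions: F minor (iv in C minor, iii in Db major); Ab major (VI in C minor, V in Db major).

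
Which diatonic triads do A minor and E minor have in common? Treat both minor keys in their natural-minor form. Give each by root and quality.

Am, C, Em, G

Triads in A minor (natural minor): A minor (i), B diminished (ii°), C major (III), D minor (iv), E minor (v), F major (VI), G major (VII).
Triads in E minor (natural minor): E minor (i), F♯ diminished (ii°), G major (III), A minor (iv), B minor (v), C major (VI), D major (VII).
Shared triads with their functions: A minor (i in A minor, iv in E minor); C major (III in A minor, VI in E minor); E minor (v in A minor, i in E minor); G major (VII in A minor, III in E minor).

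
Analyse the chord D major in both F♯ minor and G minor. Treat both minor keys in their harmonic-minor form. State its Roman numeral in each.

The scale of F♯ minor (harmonic minor) is F♯ G♯ A B C♯ D E♯; D is degree 6, and the triad built there (D-F♯-A) is major, so it is VI.
The scale of G minor (harmonic minor) is G A B♭ C D E♭ F♯; D is degree 5, and the triad built there (D-F♯-A) is major, so it is V.

VI in F♯ minor; V in G minor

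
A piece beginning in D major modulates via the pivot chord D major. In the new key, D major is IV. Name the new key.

The numeral IV denotes a major triad on scale degree 4. With D on degree 4, the tonic of the new key is A.
Degree 4 carries a major triad in major keys, so the destination is A major.
Check: the diatonic triads of A major are A (I), Bm (ii), C♯m (iii), D (IV), E (V), F♯m (vi), G♯dim (vii°) — D major is indeed IV.

A major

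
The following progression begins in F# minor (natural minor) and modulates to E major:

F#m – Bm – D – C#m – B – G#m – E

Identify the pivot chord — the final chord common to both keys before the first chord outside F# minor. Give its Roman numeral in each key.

C#m — v in F# minor, vi in E major

Chords diatonic to F# minor: F#m, G#dim, A, Bm, C#m, D, E.
Reading the progression, the first chord not in that set is B, so the modulation leaves F# minor there.
The chord immediately before B is C#m, which is diatonic to both keys: v in F# minor and vi in E major.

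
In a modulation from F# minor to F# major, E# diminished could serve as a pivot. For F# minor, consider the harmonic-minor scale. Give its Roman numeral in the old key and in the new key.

The scale of F# minor (harmonic minor) is F# G# A B C# D E#; E# is degree 7, and the triad built there (E#-G#-B) is diminished, so it is vii°.
The scale of F# major is F# G# A# B C# D# E#; E# is degree 7, and the triad built there (E#-G#-B) is diminished, so it is vii°.

vii° in F# minor; vii° in F# major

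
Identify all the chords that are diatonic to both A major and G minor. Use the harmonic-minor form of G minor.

D

Triads in A major: A (I), Bm (ii), C♯m (iii), D (IV), E (V), F♯m (vi), G♯dim (vii°).
Triads in G minor (harmonic minor): Gm (i), Adim (ii°), B♭aug (III+), Cm (iv), D (V), E♭ (VI), F♯dim (vii°).
Shared triads with their functions: D (IV in A major, V in G minor).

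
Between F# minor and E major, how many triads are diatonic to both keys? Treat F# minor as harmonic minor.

Diatonic triads of F# minor (harmonic minor): F#m (i), G#dim (ii°), Aaug (III+), Bm (iv), C# (V), D (VI), E#dim (vii°).
Diatonic triads of E major: E (I), F#m (ii), G#m (iii), A (IV), B (V), C#m (vi), D#dim (vii°).
Matching root and quality in both lists: F#m.
That gives 1 common triad.

1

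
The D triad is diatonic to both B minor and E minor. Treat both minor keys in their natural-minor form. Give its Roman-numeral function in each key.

III in B minor; VII in E minor

The scale of B minor (natural minor) is B C# D E F# G A; D is degree 3, and the triad built there (D-F#-A) is major, so it is III.
The scale of E minor (natural minor) is E F# G A B C D; D is degree 7, and the triad built there (D-F#-A) is major, so it is VII.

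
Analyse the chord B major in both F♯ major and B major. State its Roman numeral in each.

The scale of F♯ major is F♯ G♯ A♯ B C♯ D♯ E♯; B is degree 4, and the triad built there (B-D♯-F♯) is major, so it is IV.
The scale of B major is B C♯ D♯ E F♯ G♯ A♯; B is degree 1, and the triad built there (B-D♯-F♯) is major, so it is I.

IV in F♯ major; I in B major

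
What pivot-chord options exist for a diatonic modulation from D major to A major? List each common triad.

Triads in D major: D (I), Em (ii), F♯m (iii), G (IV), A (V), Bm (vi), C♯dim (vii°).
Triads in A major: A (I), Bm (ii), C♯m (iii), D (IV), E (V), F♯m (vi), G♯dim (vii°).
Shared triads with their functions: D (I in D major, IV in A major); F♯m (iii in D major, vi in A major); A (V in D major, I in A major); Bm (vi in D major, ii in A major).

D, F♯m, A, Bm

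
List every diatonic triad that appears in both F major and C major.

Triads in F major: F (I), Gm (ii), Am (iii), B♭ (IV), C (V), Dm (vi), Edim (vii°).
Triads in C major: C (I), Dm (ii), Em (iii), F (IV), G (V), Am (vi), Bdim (vii°).
Shared triads with their functions: F (I in F major, IV in C major); Am (iii in F major, vi in C major); C (V in F major, I in C major); Dm (vi in F major, ii in C major).

F, Am, C, Dm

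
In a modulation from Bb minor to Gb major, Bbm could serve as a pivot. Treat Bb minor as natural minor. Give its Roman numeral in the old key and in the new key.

The scale of Bb minor (natural minor) is Bb C Db Eb F Gb Ab; Bb is degree 1, and the triad built there (Bb-Db-F) is minor, so it is i.
The scale of Gb major is Gb Ab Bb Cb Db Eb F; Bb is degree 3, and the triad built there (Bb-Db-F) is minor, so it is iii.

i in Bb minor; iii in Gb major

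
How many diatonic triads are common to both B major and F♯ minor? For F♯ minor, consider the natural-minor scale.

Diatonic triads of B major: B major (I), C♯ minor (ii), D♯ minor (iii), E major (IV), F♯ major (V), G♯ minor (vi), A♯ diminished (vii°).
Diatonic triads of F♯ minor (natural minor): F♯ minor (i), G♯ diminished (ii°), A major (III), B minor (iv), C♯ minor (v), D major (VI), E major (VII).
Matching root and quality in both lists: C♯ minor, E major.
That gives 2 common triads.

2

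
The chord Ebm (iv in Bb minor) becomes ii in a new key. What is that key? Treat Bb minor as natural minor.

The numeral ii denotes a minor triad on scale degree 2. With Eb on degree 2, the tonic of the new key is Db.
Degree 2 carries a minor triad in major keys, so the destination is Db major.
Check: the diatonic triads of Db major are Db (I), Ebm (ii), Fm (iii), Gb (IV), Ab (V), Bbm (vi), Cdim (vii°) — Ebm is indeed ii.

Db major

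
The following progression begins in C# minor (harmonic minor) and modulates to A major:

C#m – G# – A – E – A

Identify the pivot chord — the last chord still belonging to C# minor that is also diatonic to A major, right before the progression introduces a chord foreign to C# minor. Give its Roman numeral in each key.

A — VI in C# minor, I in A major

Chords diatonic to C# minor: C#m, D#dim, Eaug, F#m, G#, A, B#dim.
Reading the progression, the first chord not in that set is E, so the modulation leaves C# minor there.
The chord immediately before E is A, which is diatonic to both keys: VI in C# minor and I in A major.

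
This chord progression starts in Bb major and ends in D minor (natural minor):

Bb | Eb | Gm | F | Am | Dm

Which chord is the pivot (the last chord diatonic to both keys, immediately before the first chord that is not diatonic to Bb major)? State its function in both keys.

F — V in Bb major, III in D minor

Chords diatonic to Bb major: Bb, Cm, Dm, Eb, F, Gm, Adim.
Reading the progression, the first chord not in that set is Am, so the modulation leaves Bb major there.
The chord immediately before Am is F, which is diatonic to both keys: V in Bb major and III in D minor.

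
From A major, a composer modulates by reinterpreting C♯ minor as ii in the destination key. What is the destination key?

The numeral ii denotes a minor triad on scale degree 2. With C♯ on degree 2, the tonic of the new key is B.
Degree 2 carries a minor triad in major keys, so the destination is B major.
Check: the diatonic triads of B major are B (I), C♯m (ii), D♯m (iii), E (IV), F♯ (V), G♯m (vi), A♯dim (vii°) — C♯ minor is indeed ii.

B major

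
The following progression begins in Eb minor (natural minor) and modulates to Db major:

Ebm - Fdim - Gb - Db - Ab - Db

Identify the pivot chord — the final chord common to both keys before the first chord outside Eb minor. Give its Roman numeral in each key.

Chords diatonic to Eb minor: Ebm, Fdim, Gb, Abm, Bbm, Cb, Db.
Reading the progression, the first chord not in that set is Ab, so the modulation leaves Eb minor there.
The chord immediately before Ab is Db, which is diatonic to both keys: VII in Eb minor and I in Db major.

Db — VII in Eb minor, I in Db major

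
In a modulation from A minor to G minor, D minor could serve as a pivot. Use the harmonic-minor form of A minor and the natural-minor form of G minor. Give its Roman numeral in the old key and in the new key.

The scale of A minor (harmonic minor) is A B C D E F G♯; D is degree 4, and the triad built there (D-F-A) is minor, so it is iv.
The scale of G minor (natural minor) is G A B♭ C D E♭ F; D is degree 5, and the triad built there (D-F-A) is minor, so it is v.

iv in A minor; v in G minor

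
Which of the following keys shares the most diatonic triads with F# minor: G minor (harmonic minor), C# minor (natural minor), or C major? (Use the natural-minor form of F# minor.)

Triads of F# minor (natural minor): F# minor (i), G# diminished (ii°), A major (III), B minor (iv), C# minor (v), D major (VI), E major (VII).
G minor (harmonic minor) shares 1: D.
C# minor (natural minor) shares 4: F#m, A, C#m, E.
C major shares 0: none.
The most common triads (4) are shared with C# minor.

C# minor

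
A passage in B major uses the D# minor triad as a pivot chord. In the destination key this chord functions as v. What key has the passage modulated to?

G# minor

The numeral v denotes a minor triad on scale degree 5. With D# on degree 5, the tonic of the new key is G#.
Degree 5 carries a minor triad in natural-minor keys, so the destination is G# minor.
Check: the diatonic triads of G# minor (natural minor) are G#m (i), A#dim (ii°), B (III), C#m (iv), D#m (v), E (VI), F# (VII) — D# minor is indeed v.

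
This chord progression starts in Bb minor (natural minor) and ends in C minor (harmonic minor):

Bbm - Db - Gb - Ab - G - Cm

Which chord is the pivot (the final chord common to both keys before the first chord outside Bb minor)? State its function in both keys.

Chords diatonic to Bb minor: Bbm, Cdim, Db, Ebm, Fm, Gb, Ab.
Reading the progression, the first chord not in that set is G, so the modulation leaves Bb minor there.
The chord immediately before G is Ab, which is diatonic to both keys: VII in Bb minor and VI in C minor.

Ab — VII in Bb minor, VI in C minor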